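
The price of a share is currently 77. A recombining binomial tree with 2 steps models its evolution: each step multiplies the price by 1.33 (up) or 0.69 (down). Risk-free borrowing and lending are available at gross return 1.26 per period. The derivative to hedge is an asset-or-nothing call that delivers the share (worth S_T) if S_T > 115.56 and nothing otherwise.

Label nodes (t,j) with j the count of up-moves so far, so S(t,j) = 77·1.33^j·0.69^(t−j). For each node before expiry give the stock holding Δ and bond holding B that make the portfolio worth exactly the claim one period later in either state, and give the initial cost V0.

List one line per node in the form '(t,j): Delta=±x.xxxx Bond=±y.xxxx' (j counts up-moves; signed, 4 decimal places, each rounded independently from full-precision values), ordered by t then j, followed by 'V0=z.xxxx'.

No-arbitrage ⇒ martingale measure with p* = (R−d)/(u−d) = 0.8906.
Terminal payoffs: V(2,0)=0.0000, V(2,1)=0.0000, V(2,2)=136.2053
Node (1,0) S=53.1300: V=(p*·0.0000+(1−p*)·0.0000)/1.26=0.0000; Δ=(0.0000−0.0000)/(70.6629−36.6597)=0.0000; B=V−Δ·S=0.0000
Node (1,1) S=102.4100: V=(p*·136.2053+(1−p*)·0.0000)/1.26=96.2761; Δ=(136.2053−0.0000)/(136.2053−70.6629)=2.0781; B=V−Δ·S=-116.5447
Node (0,0) S=77.0000: V=(p*·96.2761+(1−p*)·0.0000)/1.26=68.0523; Δ=(96.2761−0.0000)/(102.4100−53.1300)=1.9537; B=V−Δ·S=-82.3791
The time-0 hedge costs 68.0523, which is the no-arbitrage price.

(0,0): Delta=1.9537 Bond=-82.3791
(1,0): Delta=0.0000 Bond=0.0000
(1,1): Delta=2.0781 Bond=-116.5447
V0=68.0523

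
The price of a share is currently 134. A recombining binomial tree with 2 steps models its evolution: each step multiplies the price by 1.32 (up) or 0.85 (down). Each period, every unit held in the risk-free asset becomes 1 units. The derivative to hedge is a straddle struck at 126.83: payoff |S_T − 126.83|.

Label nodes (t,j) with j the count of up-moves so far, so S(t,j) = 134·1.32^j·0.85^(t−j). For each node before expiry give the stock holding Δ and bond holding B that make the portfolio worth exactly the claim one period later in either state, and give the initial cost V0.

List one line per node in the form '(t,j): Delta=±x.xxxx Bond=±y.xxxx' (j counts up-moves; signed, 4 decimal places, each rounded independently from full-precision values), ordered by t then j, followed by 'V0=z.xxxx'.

(0,0): Delta=0.3510 Bond=-12.0420
(1,0): Delta=-0.1214 Bond=41.7649
(1,1): Delta=1.0000 Bond=-126.8300
V0=34.9974

Under the risk-neutral measure, an up-move has probability p* = (R−d)/(u−d) = 0.3191 and values discount at R = 1.
Payoff layer (t=2): V(2,0)=30.0150, V(2,1)=23.5180, V(2,2)=106.6516
(1,0): S=113.9000. Δ = (V_up−V_dn)/(S_up−S_dn) = (23.5180−30.0150)/(150.3480−96.8150) = -0.1214. V = [p*·23.5180 + (1−p*)·30.0150]/1 = 27.9415. B = V − Δ·S = 41.7649.
(1,1): S=176.8800. Δ = (V_up−V_dn)/(S_up−S_dn) = (106.6516−23.5180)/(233.4816−150.3480) = 1.0000. V = [p*·106.6516 + (1−p*)·23.5180]/1 = 50.0500. B = V − Δ·S = -126.8300.
(0,0): S=134.0000. Δ = (V_up−V_dn)/(S_up−S_dn) = (50.0500−27.9415)/(176.8800−113.9000) = 0.3510. V = [p*·50.0500 + (1−p*)·27.9415]/1 = 34.9974. B = V − Δ·S = -12.0420.
Check: Δ(0,0)·S0 + B(0,0) = 34.9974 = V0.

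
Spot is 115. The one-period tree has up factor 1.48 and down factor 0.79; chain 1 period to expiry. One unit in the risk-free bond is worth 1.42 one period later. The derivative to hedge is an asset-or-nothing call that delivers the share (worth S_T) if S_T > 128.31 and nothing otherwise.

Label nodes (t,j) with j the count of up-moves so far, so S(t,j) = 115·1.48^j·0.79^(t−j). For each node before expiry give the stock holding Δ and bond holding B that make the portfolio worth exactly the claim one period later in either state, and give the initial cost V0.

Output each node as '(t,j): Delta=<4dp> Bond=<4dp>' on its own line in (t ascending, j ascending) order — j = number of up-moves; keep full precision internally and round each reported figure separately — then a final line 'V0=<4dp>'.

No-arbitrage ⇒ martingale measure with p* = (R−d)/(u−d) = 0.9130.
Terminal payoffs: V(1,0)=0.0000, V(1,1)=170.2000
  t=0,j=0: stock 115.0000 → up 170.2000 (V=170.2000), down 90.8500 (V=0.0000). Price 109.4366; hedge Δ=2.1449, bond B=-137.2300.
Root portfolio cost Δ·115+B reproduces V0=109.4366.

(0,0): Delta=2.1449 Bond=-137.2300
V0=109.4366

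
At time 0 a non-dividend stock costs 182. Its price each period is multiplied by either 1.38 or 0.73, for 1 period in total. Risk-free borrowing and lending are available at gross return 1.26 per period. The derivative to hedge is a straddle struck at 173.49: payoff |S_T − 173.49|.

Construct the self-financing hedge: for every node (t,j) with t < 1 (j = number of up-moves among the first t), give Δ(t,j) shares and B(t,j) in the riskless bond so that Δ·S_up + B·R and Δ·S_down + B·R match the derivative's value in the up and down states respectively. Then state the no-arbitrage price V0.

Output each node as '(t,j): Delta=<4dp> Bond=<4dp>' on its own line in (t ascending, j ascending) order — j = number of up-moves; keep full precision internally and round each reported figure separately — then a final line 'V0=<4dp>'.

(0,0): Delta=0.3131 Bond=-0.7689
V0=56.2158

Under the risk-neutral measure, an up-move has probability p* = (R−d)/(u−d) = 0.8154 and values discount at R = 1.26.
Payoff layer (t=1): V(1,0)=40.6300, V(1,1)=77.6700
  t=0,j=0: stock 182.0000 → up 251.1600 (V=77.6700), down 132.8600 (V=40.6300). Price 56.2158; hedge Δ=0.3131, bond B=-0.7689.
Root portfolio cost Δ·182+B reproduces V0=56.2158.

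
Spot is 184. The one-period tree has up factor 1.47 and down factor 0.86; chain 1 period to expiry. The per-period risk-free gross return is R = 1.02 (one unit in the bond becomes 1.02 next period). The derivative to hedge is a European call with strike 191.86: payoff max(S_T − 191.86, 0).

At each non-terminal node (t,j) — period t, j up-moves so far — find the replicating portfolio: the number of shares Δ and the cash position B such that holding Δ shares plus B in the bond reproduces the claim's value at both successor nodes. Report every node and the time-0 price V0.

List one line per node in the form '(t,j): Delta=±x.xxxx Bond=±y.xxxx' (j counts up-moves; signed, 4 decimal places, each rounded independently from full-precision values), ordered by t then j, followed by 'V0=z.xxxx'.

The replicating-portfolio and risk-neutral prices coincide; use p* = (1.02−0.86)/(1.47−0.86) = 0.2623 for the latter.
Terminal payoffs: V(1,0)=0.0000, V(1,1)=78.6200
(0,0): S=184.0000. Δ = (V_up−V_dn)/(S_up−S_dn) = (78.6200−0.0000)/(270.4800−158.2400) = 0.7005. V = [p*·78.6200 + (1−p*)·0.0000]/1.02 = 20.2173. B = V − Δ·S = -108.6680.
Each (Δ,B) replicates both successor values, so the strategy is self-financing and V0 is arbitrage-free.

(0,0): Delta=0.7005 Bond=-108.6680
V0=20.2173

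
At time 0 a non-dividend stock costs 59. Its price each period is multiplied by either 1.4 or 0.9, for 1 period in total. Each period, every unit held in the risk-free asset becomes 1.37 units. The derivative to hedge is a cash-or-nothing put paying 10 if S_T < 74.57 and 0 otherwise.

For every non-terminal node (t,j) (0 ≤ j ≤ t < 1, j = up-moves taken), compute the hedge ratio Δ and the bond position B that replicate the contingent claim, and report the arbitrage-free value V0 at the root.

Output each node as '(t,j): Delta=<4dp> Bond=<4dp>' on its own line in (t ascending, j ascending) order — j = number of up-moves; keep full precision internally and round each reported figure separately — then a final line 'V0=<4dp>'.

(0,0): Delta=-0.3390 Bond=20.4380
V0=0.4380

No-arbitrage ⇒ martingale measure with p* = (R−d)/(u−d) = 0.9400.
Terminal values V(1,·): V(1,0)=10.0000, V(1,1)=0.0000
(0,0): S=59.0000. Δ = (V_up−V_dn)/(S_up−S_dn) = (0.0000−10.0000)/(82.6000−53.1000) = -0.3390. V = [p*·0.0000 + (1−p*)·10.0000]/1.37 = 0.4380. B = V − Δ·S = 20.4380.
Each (Δ,B) replicates both successor values, so the strategy is self-financing and V0 is arbitrage-free.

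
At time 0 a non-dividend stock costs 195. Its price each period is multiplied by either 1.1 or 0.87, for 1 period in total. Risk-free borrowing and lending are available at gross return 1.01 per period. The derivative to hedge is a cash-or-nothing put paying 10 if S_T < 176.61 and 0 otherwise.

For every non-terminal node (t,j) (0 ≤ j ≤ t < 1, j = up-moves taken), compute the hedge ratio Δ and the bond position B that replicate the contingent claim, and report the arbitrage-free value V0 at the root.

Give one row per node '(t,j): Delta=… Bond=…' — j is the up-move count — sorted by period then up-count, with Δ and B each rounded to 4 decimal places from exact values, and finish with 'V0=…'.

(0,0): Delta=-0.2230 Bond=47.3526
V0=3.8743

Under the risk-neutral measure, an up-move has probability p* = (R−d)/(u−d) = 0.6087 and values discount at R = 1.01.
At expiry t=1: V(1,0)=10.0000, V(1,1)=0.0000
(0,0): S=195.0000. Δ = (V_up−V_dn)/(S_up−S_dn) = (0.0000−10.0000)/(214.5000−169.6500) = -0.2230. V = [p*·0.0000 + (1−p*)·10.0000]/1.01 = 3.8743. B = V − Δ·S = 47.3526.
Self-financing check: at every node Δ·S+B equals the discounted successor values.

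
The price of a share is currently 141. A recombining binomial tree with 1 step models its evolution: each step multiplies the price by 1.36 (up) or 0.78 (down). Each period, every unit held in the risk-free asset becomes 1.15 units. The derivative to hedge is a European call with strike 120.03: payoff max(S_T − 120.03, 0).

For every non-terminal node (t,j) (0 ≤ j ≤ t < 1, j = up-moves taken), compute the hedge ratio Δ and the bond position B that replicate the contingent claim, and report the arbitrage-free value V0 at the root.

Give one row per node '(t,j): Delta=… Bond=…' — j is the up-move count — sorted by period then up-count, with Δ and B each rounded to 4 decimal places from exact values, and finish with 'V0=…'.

(0,0): Delta=0.8771 Bond=-83.8822
V0=39.7903

Risk-neutral probability p* = (R−d)/(u−d) = (1.15−0.78)/(1.36−0.78) = 0.6379.
Terminal values V(1,·): V(1,0)=0.0000, V(1,1)=71.7300
Node (0,0) S=141.0000: V=(p*·71.7300+(1−p*)·0.0000)/1.15=39.7903; Δ=(71.7300−0.0000)/(191.7600−109.9800)=0.8771; B=V−Δ·S=-83.8822
Root portfolio cost Δ·141+B reproduces V0=39.7903.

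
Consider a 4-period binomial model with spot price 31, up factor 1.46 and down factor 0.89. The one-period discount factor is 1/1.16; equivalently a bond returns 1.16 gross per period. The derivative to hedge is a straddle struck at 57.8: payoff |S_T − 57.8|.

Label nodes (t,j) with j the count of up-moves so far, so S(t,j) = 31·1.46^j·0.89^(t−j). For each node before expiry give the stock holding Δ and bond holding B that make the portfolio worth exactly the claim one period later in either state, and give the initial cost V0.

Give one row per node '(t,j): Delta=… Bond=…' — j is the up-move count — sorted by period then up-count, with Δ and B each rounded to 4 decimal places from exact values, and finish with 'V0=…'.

Risk-neutral probability p* = (R−d)/(u−d) = (1.16−0.89)/(1.46−0.89) = 0.4737.
Payoff layer (t=4): V(4,0)=38.3499, V(4,1)=25.8931, V(4,2)=5.4583, V(4,3)=28.0638, V(4,4)=83.0553
(3,0): S=21.8540. Δ = (V_up−V_dn)/(S_up−S_dn) = (25.8931−38.3499)/(31.9069−19.4501) = -1.0000. V = [p*·25.8931 + (1−p*)·38.3499]/1.16 = 27.9735. B = V − Δ·S = 49.8276.
(3,1): S=35.8504. Δ = (V_up−V_dn)/(S_up−S_dn) = (5.4583−25.8931)/(52.3417−31.9069) = -1.0000. V = [p*·5.4583 + (1−p*)·25.8931]/1.16 = 13.9771. B = V − Δ·S = 49.8276.
(3,2): S=58.8108. Δ = (V_up−V_dn)/(S_up−S_dn) = (28.0638−5.4583)/(85.8638−52.3417) = 0.6743. V = [p*·28.0638 + (1−p*)·5.4583]/1.16 = 13.9364. B = V − Δ·S = -25.7224.
(3,3): S=96.4762. Δ = (V_up−V_dn)/(S_up−S_dn) = (83.0553−28.0638)/(140.8553−85.8638) = 1.0000. V = [p*·83.0553 + (1−p*)·28.0638]/1.16 = 46.6486. B = V − Δ·S = -49.8276.
(2,0): S=24.5551. Δ = (V_up−V_dn)/(S_up−S_dn) = (13.9771−27.9735)/(35.8504−21.8540) = -1.0000. V = [p*·13.9771 + (1−p*)·27.9735]/1.16 = 18.3997. B = V − Δ·S = 42.9548.
(2,1): S=40.2814. Δ = (V_up−V_dn)/(S_up−S_dn) = (13.9364−13.9771)/(58.8108−35.8504) = -0.0018. V = [p*·13.9364 + (1−p*)·13.9771]/1.16 = 12.0326. B = V − Δ·S = 12.1041.
(2,2): S=66.0796. Δ = (V_up−V_dn)/(S_up−S_dn) = (46.6486−13.9364)/(96.4762−58.8108) = 0.8685. V = [p*·46.6486 + (1−p*)·13.9364]/1.16 = 25.3721. B = V − Δ·S = -32.0178.
(1,0): S=27.5900. Δ = (V_up−V_dn)/(S_up−S_dn) = (12.0326−18.3997)/(40.2814−24.5551) = -0.4049. V = [p*·12.0326 + (1−p*)·18.3997]/1.16 = 13.2618. B = V − Δ·S = 24.4322.
(1,1): S=45.2600. Δ = (V_up−V_dn)/(S_up−S_dn) = (25.3721−12.0326)/(66.0796−40.2814) = 0.5171. V = [p*·25.3721 + (1−p*)·12.0326]/1.16 = 15.8201. B = V − Δ·S = -7.5825.
(0,0): S=31.0000. Δ = (V_up−V_dn)/(S_up−S_dn) = (15.8201−13.2618)/(45.2600−27.5900) = 0.1448. V = [p*·15.8201 + (1−p*)·13.2618]/1.16 = 12.4773. B = V − Δ·S = 7.9891.
Check: Δ(0,0)·S0 + B(0,0) = 12.4773 = V0.

(0,0): Delta=0.1448 Bond=7.9891
(1,0): Delta=-0.4049 Bond=24.4322
(1,1): Delta=0.5171 Bond=-7.5825
(2,0): Delta=-1.0000 Bond=42.9548
(2,1): Delta=-0.0018 Bond=12.1041
(2,2): Delta=0.8685 Bond=-32.0178
(3,0): Delta=-1.0000 Bond=49.8276
(3,1): Delta=-1.0000 Bond=49.8276
(3,2): Delta=0.6743 Bond=-25.7224
(3,3): Delta=1.0000 Bond=-49.8276
V0=12.4773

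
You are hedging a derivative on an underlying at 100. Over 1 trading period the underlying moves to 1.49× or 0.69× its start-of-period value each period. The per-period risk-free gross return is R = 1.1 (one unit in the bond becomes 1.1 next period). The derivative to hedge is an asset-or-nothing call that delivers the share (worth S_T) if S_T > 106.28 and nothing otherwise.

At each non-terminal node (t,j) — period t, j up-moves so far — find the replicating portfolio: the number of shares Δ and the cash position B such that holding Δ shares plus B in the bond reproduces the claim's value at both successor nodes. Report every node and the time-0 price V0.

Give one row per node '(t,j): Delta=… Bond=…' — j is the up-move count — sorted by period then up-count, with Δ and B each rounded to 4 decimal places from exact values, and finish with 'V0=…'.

Since d<R<u, set p* = (R−d)/(u−d) = 0.5125; price each node as the discounted p*-expectation of its children.
At expiry t=1: V(1,0)=0.0000, V(1,1)=149.0000
Node (0,0) S=100.0000: V=(p*·149.0000+(1−p*)·0.0000)/1.1=69.4205; Δ=(149.0000−0.0000)/(149.0000−69.0000)=1.8625; B=V−Δ·S=-116.8295
The time-0 hedge costs 69.4205, which is the no-arbitrage price.

(0,0): Delta=1.8625 Bond=-116.8295
V0=69.4205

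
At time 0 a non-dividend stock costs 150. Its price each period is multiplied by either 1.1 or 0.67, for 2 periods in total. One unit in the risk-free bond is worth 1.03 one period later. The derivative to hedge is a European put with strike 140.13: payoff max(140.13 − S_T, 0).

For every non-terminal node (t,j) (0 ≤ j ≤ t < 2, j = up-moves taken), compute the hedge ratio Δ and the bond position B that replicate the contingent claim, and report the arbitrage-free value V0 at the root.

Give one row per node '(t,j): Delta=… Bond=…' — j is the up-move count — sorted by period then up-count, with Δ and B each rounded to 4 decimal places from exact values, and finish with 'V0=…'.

Since d<R<u, set p* = (R−d)/(u−d) = 0.8372; price each node as the discounted p*-expectation of its children.
Terminal payoffs: V(2,0)=72.7950, V(2,1)=29.5800, V(2,2)=0.0000
Node (1,0) S=100.5000: V=(p*·29.5800+(1−p*)·72.7950)/1.03=35.5485; Δ=(29.5800−72.7950)/(110.5500−67.3350)=-1.0000; B=V−Δ·S=136.0485
Node (1,1) S=165.0000: V=(p*·0.0000+(1−p*)·29.5800)/1.03=4.6751; Δ=(0.0000−29.5800)/(181.5000−110.5500)=-0.4169; B=V−Δ·S=73.4658
Node (0,0) S=150.0000: V=(p*·4.6751+(1−p*)·35.5485)/1.03=9.4185; Δ=(4.6751−35.5485)/(165.0000−100.5000)=-0.4787; B=V−Δ·S=81.2172
Each (Δ,B) replicates both successor values, so the strategy is self-financing and V0 is arbitrage-free.

(0,0): Delta=-0.4787 Bond=81.2172
(1,0): Delta=-1.0000 Bond=136.0485
(1,1): Delta=-0.4169 Bond=73.4658
V0=9.4185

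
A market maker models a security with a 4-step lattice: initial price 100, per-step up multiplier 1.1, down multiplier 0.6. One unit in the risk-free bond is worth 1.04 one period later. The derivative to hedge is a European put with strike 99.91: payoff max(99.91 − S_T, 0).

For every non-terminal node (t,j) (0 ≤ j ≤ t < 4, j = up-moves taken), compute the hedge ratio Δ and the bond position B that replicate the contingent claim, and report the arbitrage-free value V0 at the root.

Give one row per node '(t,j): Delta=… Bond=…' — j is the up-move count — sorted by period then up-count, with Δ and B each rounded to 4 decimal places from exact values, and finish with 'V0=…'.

The replicating-portfolio and risk-neutral prices coincide; use p* = (1.04−0.6)/(1.1−0.6) = 0.8800 for the latter.
Terminal payoffs: V(4,0)=86.9500, V(4,1)=76.1500, V(4,2)=56.3500, V(4,3)=20.0500, V(4,4)=0.0000
Node (3,0) S=21.6000: V=(p*·76.1500+(1−p*)·86.9500)/1.04=74.4673; Δ=(76.1500−86.9500)/(23.7600−12.9600)=-1.0000; B=V−Δ·S=96.0673
Node (3,1) S=39.6000: V=(p*·56.3500+(1−p*)·76.1500)/1.04=56.4673; Δ=(56.3500−76.1500)/(43.5600−23.7600)=-1.0000; B=V−Δ·S=96.0673
Node (3,2) S=72.6000: V=(p*·20.0500+(1−p*)·56.3500)/1.04=23.4673; Δ=(20.0500−56.3500)/(79.8600−43.5600)=-1.0000; B=V−Δ·S=96.0673
Node (3,3) S=133.1000: V=(p*·0.0000+(1−p*)·20.0500)/1.04=2.3135; Δ=(0.0000−20.0500)/(146.4100−79.8600)=-0.3013; B=V−Δ·S=42.4135
Node (2,0) S=36.0000: V=(p*·56.4673+(1−p*)·74.4673)/1.04=56.3724; Δ=(56.4673−74.4673)/(39.6000−21.6000)=-1.0000; B=V−Δ·S=92.3724
Node (2,1) S=66.0000: V=(p*·23.4673+(1−p*)·56.4673)/1.04=26.3724; Δ=(23.4673−56.4673)/(72.6000−39.6000)=-1.0000; B=V−Δ·S=92.3724
Node (2,2) S=121.0000: V=(p*·2.3135+(1−p*)·23.4673)/1.04=4.6653; Δ=(2.3135−23.4673)/(133.1000−72.6000)=-0.3497; B=V−Δ·S=46.9730
Node (1,0) S=60.0000: V=(p*·26.3724+(1−p*)·56.3724)/1.04=28.8196; Δ=(26.3724−56.3724)/(66.0000−36.0000)=-1.0000; B=V−Δ·S=88.8196
Node (1,1) S=110.0000: V=(p*·4.6653+(1−p*)·26.3724)/1.04=6.9905; Δ=(4.6653−26.3724)/(121.0000−66.0000)=-0.3947; B=V−Δ·S=50.4047
Node (0,0) S=100.0000: V=(p*·6.9905+(1−p*)·28.8196)/1.04=9.2404; Δ=(6.9905−28.8196)/(110.0000−60.0000)=-0.4366; B=V−Δ·S=52.8986
The time-0 hedge costs 9.2404, which is the no-arbitrage price.

(0,0): Delta=-0.4366 Bond=52.8986
(1,0): Delta=-1.0000 Bond=88.8196
(1,1): Delta=-0.3947 Bond=50.4047
(2,0): Delta=-1.0000 Bond=92.3724
(2,1): Delta=-1.0000 Bond=92.3724
(2,2): Delta=-0.3497 Bond=46.9730
(3,0): Delta=-1.0000 Bond=96.0673
(3,1): Delta=-1.0000 Bond=96.0673
(3,2): Delta=-1.0000 Bond=96.0673
(3,3): Delta=-0.3013 Bond=42.4135
V0=9.2404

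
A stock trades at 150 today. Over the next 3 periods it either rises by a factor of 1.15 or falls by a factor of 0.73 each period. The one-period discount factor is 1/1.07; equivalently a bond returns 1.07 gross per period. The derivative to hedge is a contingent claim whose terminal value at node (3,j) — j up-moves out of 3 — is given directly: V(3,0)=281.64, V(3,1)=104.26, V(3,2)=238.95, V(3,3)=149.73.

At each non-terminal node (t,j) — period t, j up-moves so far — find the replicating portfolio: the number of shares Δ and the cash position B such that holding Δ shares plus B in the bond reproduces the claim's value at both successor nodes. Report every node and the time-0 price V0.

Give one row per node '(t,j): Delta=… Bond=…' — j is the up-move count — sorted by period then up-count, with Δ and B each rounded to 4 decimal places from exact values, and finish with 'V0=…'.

Risk-neutral probability p* = (R−d)/(u−d) = (1.07−0.73)/(1.15−0.73) = 0.8095.
Terminal values V(3,·): V(3,0)=281.6400, V(3,1)=104.2600, V(3,2)=238.9500, V(3,3)=149.7300
  t=2,j=0: stock 79.9350 → up 91.9252 (V=104.2600), down 58.3525 (V=281.6400). Price 129.0156; hedge Δ=-5.2835, bond B=551.3489.
  t=2,j=1: stock 125.9250 → up 144.8137 (V=238.9500), down 91.9252 (V=104.2600). Price 199.3409; hedge Δ=2.5467, bond B=-121.3496.
  t=2,j=2: stock 198.3750 → up 228.1312 (V=149.7300), down 144.8137 (V=238.9500). Price 155.8171; hedge Δ=-1.0708, bond B=368.2457.
  t=1,j=0: stock 109.5000 → up 125.9250 (V=199.3409), down 79.9350 (V=129.0156). Price 173.7809; hedge Δ=1.5291, bond B=6.3397.
  t=1,j=1: stock 172.5000 → up 198.3750 (V=155.8171), down 125.9250 (V=199.3409). Price 153.3713; hedge Δ=-0.6007, bond B=256.9995.
  t=0,j=0: stock 150.0000 → up 172.5000 (V=153.3713), down 109.5000 (V=173.7809). Price 146.9709; hedge Δ=-0.3240, bond B=195.5652.
Each (Δ,B) replicates both successor values, so the strategy is self-financing and V0 is arbitrage-free.

(0,0): Delta=-0.3240 Bond=195.5652
(1,0): Delta=1.5291 Bond=6.3397
(1,1): Delta=-0.6007 Bond=256.9995
(2,0): Delta=-5.2835 Bond=551.3489
(2,1): Delta=2.5467 Bond=-121.3496
(2,2): Delta=-1.0708 Bond=368.2457
V0=146.9709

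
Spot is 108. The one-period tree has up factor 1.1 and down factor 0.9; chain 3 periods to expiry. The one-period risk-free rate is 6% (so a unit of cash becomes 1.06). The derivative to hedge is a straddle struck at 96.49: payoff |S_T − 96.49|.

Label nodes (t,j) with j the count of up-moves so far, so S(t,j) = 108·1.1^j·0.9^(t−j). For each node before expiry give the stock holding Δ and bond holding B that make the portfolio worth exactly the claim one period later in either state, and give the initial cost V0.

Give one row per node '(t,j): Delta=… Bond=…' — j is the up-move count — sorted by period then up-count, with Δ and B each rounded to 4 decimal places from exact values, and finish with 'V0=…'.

Risk-neutral probability p* = (R−d)/(u−d) = (1.06−0.9)/(1.1−0.9) = 0.8000.
Terminal payoffs: V(3,0)=17.7580, V(3,1)=0.2620, V(3,2)=21.1220, V(3,3)=47.2580
(2,0): S=87.4800. Δ = (V_up−V_dn)/(S_up−S_dn) = (0.2620−17.7580)/(96.2280−78.7320) = -1.0000. V = [p*·0.2620 + (1−p*)·17.7580]/1.06 = 3.5483. B = V − Δ·S = 91.0283.
(2,1): S=106.9200. Δ = (V_up−V_dn)/(S_up−S_dn) = (21.1220−0.2620)/(117.6120−96.2280) = 0.9755. V = [p*·21.1220 + (1−p*)·0.2620]/1.06 = 15.9906. B = V − Δ·S = -88.3094.
(2,2): S=130.6800. Δ = (V_up−V_dn)/(S_up−S_dn) = (47.2580−21.1220)/(143.7480−117.6120) = 1.0000. V = [p*·47.2580 + (1−p*)·21.1220]/1.06 = 39.6517. B = V − Δ·S = -91.0283.
(1,0): S=97.2000. Δ = (V_up−V_dn)/(S_up−S_dn) = (15.9906−3.5483)/(106.9200−87.4800) = 0.6400. V = [p*·15.9906 + (1−p*)·3.5483]/1.06 = 12.7378. B = V − Δ·S = -49.4735.
(1,1): S=118.8000. Δ = (V_up−V_dn)/(S_up−S_dn) = (39.6517−15.9906)/(130.6800−106.9200) = 0.9958. V = [p*·39.6517 + (1−p*)·15.9906]/1.06 = 32.9429. B = V − Δ·S = -85.3628.
(0,0): S=108.0000. Δ = (V_up−V_dn)/(S_up−S_dn) = (32.9429−12.7378)/(118.8000−97.2000) = 0.9354. V = [p*·32.9429 + (1−p*)·12.7378]/1.06 = 27.2659. B = V − Δ·S = -73.7593.
Root portfolio cost Δ·108+B reproduces V0=27.2659.

(0,0): Delta=0.9354 Bond=-73.7593
(1,0): Delta=0.6400 Bond=-49.4735
(1,1): Delta=0.9958 Bond=-85.3628
(2,0): Delta=-1.0000 Bond=91.0283
(2,1): Delta=0.9755 Bond=-88.3094
(2,2): Delta=1.0000 Bond=-91.0283
V0=27.2659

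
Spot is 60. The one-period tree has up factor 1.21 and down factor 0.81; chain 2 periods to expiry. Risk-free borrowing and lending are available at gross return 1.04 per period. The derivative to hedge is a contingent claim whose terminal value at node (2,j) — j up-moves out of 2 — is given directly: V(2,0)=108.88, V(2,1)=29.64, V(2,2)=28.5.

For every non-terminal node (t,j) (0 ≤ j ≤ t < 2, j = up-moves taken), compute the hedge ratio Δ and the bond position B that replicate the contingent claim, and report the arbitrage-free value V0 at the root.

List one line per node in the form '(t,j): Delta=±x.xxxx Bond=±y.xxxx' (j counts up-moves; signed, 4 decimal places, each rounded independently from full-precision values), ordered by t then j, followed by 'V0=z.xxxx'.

Under the risk-neutral measure, an up-move has probability p* = (R−d)/(u−d) = 0.5750 and values discount at R = 1.04.
Payoff layer (t=2): V(2,0)=108.8800, V(2,1)=29.6400, V(2,2)=28.5000
  t=1,j=0: stock 48.6000 → up 58.8060 (V=29.6400), down 39.3660 (V=108.8800). Price 60.8817; hedge Δ=-4.0761, bond B=258.9817.
  t=1,j=1: stock 72.6000 → up 87.8460 (V=28.5000), down 58.8060 (V=29.6400). Price 27.8697; hedge Δ=-0.0393, bond B=30.7197.
  t=0,j=0: stock 60.0000 → up 72.6000 (V=27.8697), down 48.6000 (V=60.8817). Price 40.2883; hedge Δ=-1.3755, bond B=122.8183.
Check: Δ(0,0)·S0 + B(0,0) = 40.2883 = V0.

(0,0): Delta=-1.3755 Bond=122.8183
(1,0): Delta=-4.0761 Bond=258.9817
(1,1): Delta=-0.0393 Bond=30.7197
V0=40.2883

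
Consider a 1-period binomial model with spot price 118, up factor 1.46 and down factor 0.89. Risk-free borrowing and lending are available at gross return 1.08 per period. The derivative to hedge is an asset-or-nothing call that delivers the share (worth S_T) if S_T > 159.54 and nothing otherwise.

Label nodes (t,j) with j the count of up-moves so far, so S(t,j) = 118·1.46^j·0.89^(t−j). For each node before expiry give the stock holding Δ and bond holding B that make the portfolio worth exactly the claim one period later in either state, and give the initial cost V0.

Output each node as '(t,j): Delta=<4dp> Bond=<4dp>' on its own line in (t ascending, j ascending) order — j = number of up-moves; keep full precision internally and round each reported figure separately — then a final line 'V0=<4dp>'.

Since d<R<u, set p* = (R−d)/(u−d) = 0.3333; price each node as the discounted p*-expectation of its children.
Payoff layer (t=1): V(1,0)=0.0000, V(1,1)=172.2800
Node (0,0) S=118.0000: V=(p*·172.2800+(1−p*)·0.0000)/1.08=53.1728; Δ=(172.2800−0.0000)/(172.2800−105.0200)=2.5614; B=V−Δ·S=-249.0728
Each (Δ,B) replicates both successor values, so the strategy is self-financing and V0 is arbitrage-free.

(0,0): Delta=2.5614 Bond=-249.0728
V0=53.1728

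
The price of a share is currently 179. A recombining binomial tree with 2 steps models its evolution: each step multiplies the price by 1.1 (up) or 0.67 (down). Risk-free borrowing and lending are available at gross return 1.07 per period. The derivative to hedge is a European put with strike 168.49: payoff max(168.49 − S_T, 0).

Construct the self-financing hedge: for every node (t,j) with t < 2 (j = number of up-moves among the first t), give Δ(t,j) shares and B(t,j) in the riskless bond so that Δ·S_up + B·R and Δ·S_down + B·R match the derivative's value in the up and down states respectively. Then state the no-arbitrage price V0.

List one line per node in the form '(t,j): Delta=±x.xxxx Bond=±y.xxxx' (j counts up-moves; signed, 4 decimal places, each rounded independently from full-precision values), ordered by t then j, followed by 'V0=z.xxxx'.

(0,0): Delta=-0.4567 Bond=86.2716
(1,0): Delta=-1.0000 Bond=157.4673
(1,1): Delta=-0.4319 Bond=87.4238
V0=4.5204

Under the risk-neutral measure, an up-move has probability p* = (R−d)/(u−d) = 0.9302 and values discount at R = 1.07.
Terminal values V(2,·): V(2,0)=88.1369, V(2,1)=36.5670, V(2,2)=0.0000
Node (1,0) S=119.9300: V=(p*·36.5670+(1−p*)·88.1369)/1.07=37.5373; Δ=(36.5670−88.1369)/(131.9230−80.3531)=-1.0000; B=V−Δ·S=157.4673
Node (1,1) S=196.9000: V=(p*·0.0000+(1−p*)·36.5670)/1.07=2.3843; Δ=(0.0000−36.5670)/(216.5900−131.9230)=-0.4319; B=V−Δ·S=87.4238
Node (0,0) S=179.0000: V=(p*·2.3843+(1−p*)·37.5373)/1.07=4.5204; Δ=(2.3843−37.5373)/(196.9000−119.9300)=-0.4567; B=V−Δ·S=86.2716
Self-financing check: at every node Δ·S+B equals the discounted successor values.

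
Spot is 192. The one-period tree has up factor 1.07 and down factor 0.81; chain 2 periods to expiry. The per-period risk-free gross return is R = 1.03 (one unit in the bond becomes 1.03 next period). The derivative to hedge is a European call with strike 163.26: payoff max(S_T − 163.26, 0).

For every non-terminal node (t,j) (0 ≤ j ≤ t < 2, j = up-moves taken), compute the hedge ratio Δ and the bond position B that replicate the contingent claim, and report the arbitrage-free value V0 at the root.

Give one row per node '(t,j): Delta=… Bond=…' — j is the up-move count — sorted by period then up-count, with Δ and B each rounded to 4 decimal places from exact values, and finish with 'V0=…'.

Under the risk-neutral measure, an up-move has probability p* = (R−d)/(u−d) = 0.8462 and values discount at R = 1.03.
Terminal payoffs: V(2,0)=0.0000, V(2,1)=3.1464, V(2,2)=56.5608
(1,0): S=155.5200. Δ = (V_up−V_dn)/(S_up−S_dn) = (3.1464−0.0000)/(166.4064−125.9712) = 0.0778. V = [p*·3.1464 + (1−p*)·0.0000]/1.03 = 2.5848. B = V − Δ·S = -9.5167.
(1,1): S=205.4400. Δ = (V_up−V_dn)/(S_up−S_dn) = (56.5608−3.1464)/(219.8208−166.4064) = 1.0000. V = [p*·56.5608 + (1−p*)·3.1464]/1.03 = 46.9351. B = V − Δ·S = -158.5049.
(0,0): S=192.0000. Δ = (V_up−V_dn)/(S_up−S_dn) = (46.9351−2.5848)/(205.4400−155.5200) = 0.8884. V = [p*·46.9351 + (1−p*)·2.5848]/1.03 = 38.9437. B = V − Δ·S = -131.6346.
Each (Δ,B) replicates both successor values, so the strategy is self-financing and V0 is arbitrage-free.

(0,0): Delta=0.8884 Bond=-131.6346
(1,0): Delta=0.0778 Bond=-9.5167
(1,1): Delta=1.0000 Bond=-158.5049
V0=38.9437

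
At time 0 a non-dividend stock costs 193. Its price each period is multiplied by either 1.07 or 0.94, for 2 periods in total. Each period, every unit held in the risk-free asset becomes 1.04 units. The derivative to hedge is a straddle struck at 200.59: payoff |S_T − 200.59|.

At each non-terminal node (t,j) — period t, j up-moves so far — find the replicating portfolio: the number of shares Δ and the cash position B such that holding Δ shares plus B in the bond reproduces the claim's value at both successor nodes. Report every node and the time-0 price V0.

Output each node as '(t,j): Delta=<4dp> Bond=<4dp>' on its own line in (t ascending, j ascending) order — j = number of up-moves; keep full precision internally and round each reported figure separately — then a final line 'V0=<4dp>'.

Risk-neutral probability p* = (R−d)/(u−d) = (1.04−0.94)/(1.07−0.94) = 0.7692.
At expiry t=2: V(2,0)=30.0552, V(2,1)=6.4706, V(2,2)=20.3757
(1,0): S=181.4200. Δ = (V_up−V_dn)/(S_up−S_dn) = (6.4706−30.0552)/(194.1194−170.5348) = -1.0000. V = [p*·6.4706 + (1−p*)·30.0552]/1.04 = 11.4550. B = V − Δ·S = 192.8750.
(1,1): S=206.5100. Δ = (V_up−V_dn)/(S_up−S_dn) = (20.3757−6.4706)/(220.9657−194.1194) = 0.5180. V = [p*·20.3757 + (1−p*)·6.4706]/1.04 = 16.5066. B = V − Δ·S = -90.4557.
(0,0): S=193.0000. Δ = (V_up−V_dn)/(S_up−S_dn) = (16.5066−11.4550)/(206.5100−181.4200) = 0.2013. V = [p*·16.5066 + (1−p*)·11.4550]/1.04 = 14.7508. B = V − Δ·S = -24.1074.
Check: Δ(0,0)·S0 + B(0,0) = 14.7508 = V0.

(0,0): Delta=0.2013 Bond=-24.1074
(1,0): Delta=-1.0000 Bond=192.8750
(1,1): Delta=0.5180 Bond=-90.4557
V0=14.7508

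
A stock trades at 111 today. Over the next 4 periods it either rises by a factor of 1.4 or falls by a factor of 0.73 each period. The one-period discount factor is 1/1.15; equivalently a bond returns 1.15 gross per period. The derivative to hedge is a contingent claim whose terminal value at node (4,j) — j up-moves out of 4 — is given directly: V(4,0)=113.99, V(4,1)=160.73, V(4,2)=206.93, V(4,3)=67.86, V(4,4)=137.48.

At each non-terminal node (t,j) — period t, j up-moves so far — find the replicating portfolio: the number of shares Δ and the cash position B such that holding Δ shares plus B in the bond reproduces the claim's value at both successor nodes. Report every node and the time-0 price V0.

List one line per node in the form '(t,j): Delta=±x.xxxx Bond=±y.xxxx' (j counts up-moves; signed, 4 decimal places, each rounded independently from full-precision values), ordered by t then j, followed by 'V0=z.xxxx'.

(0,0): Delta=-0.2608 Bond=107.4260
(1,0): Delta=-0.3695 Bond=132.3459
(1,1): Delta=-0.2271 Bond=118.2982
(2,0): Delta=1.0181 Bond=70.1194
(2,1): Delta=-0.8002 Bond=201.0539
(2,2): Delta=-0.0492 Bond=97.3459
(3,0): Delta=1.6156 Bond=54.8385
(3,1): Delta=0.8327 Bond=95.9936
(3,2): Delta=-1.3069 Bond=311.6992
(3,3): Delta=0.3412 Bond=-6.9518
V0=78.4760

Risk-neutral probability p* = (R−d)/(u−d) = (1.15−0.73)/(1.4−0.73) = 0.6269.
At expiry t=4: V(4,0)=113.9900, V(4,1)=160.7300, V(4,2)=206.9300, V(4,3)=67.8600, V(4,4)=137.4800
(3,0): S=43.1809. Δ = (V_up−V_dn)/(S_up−S_dn) = (160.7300−113.9900)/(60.4532−31.5220) = 1.6156. V = [p*·160.7300 + (1−p*)·113.9900]/1.15 = 124.5997. B = V − Δ·S = 54.8385.
(3,1): S=82.8127. Δ = (V_up−V_dn)/(S_up−S_dn) = (206.9300−160.7300)/(115.9377−60.4532) = 0.8327. V = [p*·206.9300 + (1−p*)·160.7300]/1.15 = 164.9489. B = V − Δ·S = 95.9936.
(3,2): S=158.8188. Δ = (V_up−V_dn)/(S_up−S_dn) = (67.8600−206.9300)/(222.3463−115.9377) = -1.3069. V = [p*·67.8600 + (1−p*)·206.9300]/1.15 = 104.1320. B = V − Δ·S = 311.6992.
(3,3): S=304.5840. Δ = (V_up−V_dn)/(S_up−S_dn) = (137.4800−67.8600)/(426.4176−222.3463) = 0.3412. V = [p*·137.4800 + (1−p*)·67.8600]/1.15 = 96.9586. B = V − Δ·S = -6.9518.
(2,0): S=59.1519. Δ = (V_up−V_dn)/(S_up−S_dn) = (164.9489−124.5997)/(82.8127−43.1809) = 1.0181. V = [p*·164.9489 + (1−p*)·124.5997]/1.15 = 130.3419. B = V − Δ·S = 70.1194.
(2,1): S=113.4420. Δ = (V_up−V_dn)/(S_up−S_dn) = (104.1320−164.9489)/(158.8188−82.8127) = -0.8002. V = [p*·104.1320 + (1−p*)·164.9489]/1.15 = 110.2825. B = V − Δ·S = 201.0539.
(2,2): S=217.5600. Δ = (V_up−V_dn)/(S_up−S_dn) = (96.9586−104.1320)/(304.5840−158.8188) = -0.0492. V = [p*·96.9586 + (1−p*)·104.1320]/1.15 = 86.6393. B = V − Δ·S = 97.3459.
(1,0): S=81.0300. Δ = (V_up−V_dn)/(S_up−S_dn) = (110.2825−130.3419)/(113.4420−59.1519) = -0.3695. V = [p*·110.2825 + (1−p*)·130.3419]/1.15 = 102.4064. B = V − Δ·S = 132.3459.
(1,1): S=155.4000. Δ = (V_up−V_dn)/(S_up−S_dn) = (86.6393−110.2825)/(217.5600−113.4420) = -0.2271. V = [p*·86.6393 + (1−p*)·110.2825]/1.15 = 83.0099. B = V − Δ·S = 118.2982.
(0,0): S=111.0000. Δ = (V_up−V_dn)/(S_up−S_dn) = (83.0099−102.4064)/(155.4000−81.0300) = -0.2608. V = [p*·83.0099 + (1−p*)·102.4064]/1.15 = 78.4760. B = V − Δ·S = 107.4260.
The time-0 hedge costs 78.4760, which is the no-arbitrage price.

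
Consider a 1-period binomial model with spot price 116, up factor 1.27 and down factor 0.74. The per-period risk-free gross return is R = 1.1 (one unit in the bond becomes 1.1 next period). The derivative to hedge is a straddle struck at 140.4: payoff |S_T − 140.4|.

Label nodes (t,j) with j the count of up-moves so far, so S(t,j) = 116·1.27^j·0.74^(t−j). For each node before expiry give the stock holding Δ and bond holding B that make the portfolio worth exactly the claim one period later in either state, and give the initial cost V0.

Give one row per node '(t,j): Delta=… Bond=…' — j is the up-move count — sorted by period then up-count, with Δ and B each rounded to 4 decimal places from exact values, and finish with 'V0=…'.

(0,0): Delta=-0.7749 Bond=110.0693
V0=20.1825

Under the risk-neutral measure, an up-move has probability p* = (R−d)/(u−d) = 0.6792 and values discount at R = 1.1.
At expiry t=1: V(1,0)=54.5600, V(1,1)=6.9200
  t=0,j=0: stock 116.0000 → up 147.3200 (V=6.9200), down 85.8400 (V=54.5600). Price 20.1825; hedge Δ=-0.7749, bond B=110.0693.
Root portfolio cost Δ·116+B reproduces V0=20.1825.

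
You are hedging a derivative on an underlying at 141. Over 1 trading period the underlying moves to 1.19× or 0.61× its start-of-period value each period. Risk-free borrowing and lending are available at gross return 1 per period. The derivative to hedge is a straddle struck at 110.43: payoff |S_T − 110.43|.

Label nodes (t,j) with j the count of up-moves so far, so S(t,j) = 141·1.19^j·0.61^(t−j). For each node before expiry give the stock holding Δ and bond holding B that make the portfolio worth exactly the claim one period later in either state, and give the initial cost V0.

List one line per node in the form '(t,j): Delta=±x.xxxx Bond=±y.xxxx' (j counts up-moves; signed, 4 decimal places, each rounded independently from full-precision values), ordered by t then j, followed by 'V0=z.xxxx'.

Risk-neutral probability p* = (R−d)/(u−d) = (1−0.61)/(1.19−0.61) = 0.6724.
Terminal values V(1,·): V(1,0)=24.4200, V(1,1)=57.3600
(0,0): S=141.0000. Δ = (V_up−V_dn)/(S_up−S_dn) = (57.3600−24.4200)/(167.7900−86.0100) = 0.4028. V = [p*·57.3600 + (1−p*)·24.4200]/1 = 46.5693. B = V − Δ·S = -10.2238.
Root portfolio cost Δ·141+B reproduces V0=46.5693.

(0,0): Delta=0.4028 Bond=-10.2238
V0=46.5693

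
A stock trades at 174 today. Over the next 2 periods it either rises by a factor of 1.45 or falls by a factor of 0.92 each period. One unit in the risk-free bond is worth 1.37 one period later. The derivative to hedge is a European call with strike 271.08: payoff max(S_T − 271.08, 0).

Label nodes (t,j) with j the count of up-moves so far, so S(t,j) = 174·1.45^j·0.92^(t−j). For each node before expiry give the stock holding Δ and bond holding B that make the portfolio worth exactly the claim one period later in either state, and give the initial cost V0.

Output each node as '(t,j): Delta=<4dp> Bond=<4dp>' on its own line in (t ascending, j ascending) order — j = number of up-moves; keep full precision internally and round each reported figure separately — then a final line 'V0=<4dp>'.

(0,0): Delta=0.6368 Bond=-74.4063
(1,0): Delta=0.0000 Bond=0.0000
(1,1): Delta=0.7086 Bond=-120.0587
V0=36.3944

The replicating-portfolio and risk-neutral prices coincide; use p* = (1.37−0.92)/(1.45−0.92) = 0.8491 for the latter.
At expiry t=2: V(2,0)=0.0000, V(2,1)=0.0000, V(2,2)=94.7550
(1,0): S=160.0800. Δ = (V_up−V_dn)/(S_up−S_dn) = (0.0000−0.0000)/(232.1160−147.2736) = 0.0000. V = [p*·0.0000 + (1−p*)·0.0000]/1.37 = 0.0000. B = V − Δ·S = 0.0000.
(1,1): S=252.3000. Δ = (V_up−V_dn)/(S_up−S_dn) = (94.7550−0.0000)/(365.8350−232.1160) = 0.7086. V = [p*·94.7550 + (1−p*)·0.0000]/1.37 = 58.7243. B = V − Δ·S = -120.0587.
(0,0): S=174.0000. Δ = (V_up−V_dn)/(S_up−S_dn) = (58.7243−0.0000)/(252.3000−160.0800) = 0.6368. V = [p*·58.7243 + (1−p*)·0.0000]/1.37 = 36.3944. B = V − Δ·S = -74.4063.
Root portfolio cost Δ·174+B reproduces V0=36.3944.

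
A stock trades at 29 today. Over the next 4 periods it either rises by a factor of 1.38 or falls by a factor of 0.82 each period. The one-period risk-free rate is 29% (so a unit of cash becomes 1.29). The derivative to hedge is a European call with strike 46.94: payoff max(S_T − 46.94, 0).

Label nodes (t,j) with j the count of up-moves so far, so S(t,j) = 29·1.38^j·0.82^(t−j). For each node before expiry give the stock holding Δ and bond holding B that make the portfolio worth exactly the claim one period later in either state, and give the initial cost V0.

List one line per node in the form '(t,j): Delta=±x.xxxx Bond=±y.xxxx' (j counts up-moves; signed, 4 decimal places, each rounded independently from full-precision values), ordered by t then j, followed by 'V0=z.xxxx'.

(0,0): Delta=0.8753 Bond=-12.8146
(1,0): Delta=0.4945 Bond=-7.4741
(1,1): Delta=0.9186 Bond=-18.2650
(2,0): Delta=0.0000 Bond=0.0000
(2,1): Delta=0.5507 Bond=-11.4879
(2,2): Delta=0.9605 Bond=-25.8739
(3,0): Delta=0.0000 Bond=0.0000
(3,1): Delta=0.0000 Bond=0.0000
(3,2): Delta=0.6134 Bond=-17.6572
(3,3): Delta=1.0000 Bond=-36.3876
V0=12.5693

Under the risk-neutral measure, an up-move has probability p* = (R−d)/(u−d) = 0.8393 and values discount at R = 1.29.
Payoff layer (t=4): V(4,0)=0.0000, V(4,1)=0.0000, V(4,2)=0.0000, V(4,3)=15.5556, V(4,4)=58.2354
  t=3,j=0: stock 15.9897 → up 22.0657 (V=0.0000), down 13.1115 (V=0.0000). Price 0.0000; hedge Δ=0.0000, bond B=0.0000.
  t=3,j=1: stock 26.9094 → up 37.1350 (V=0.0000), down 22.0657 (V=0.0000). Price 0.0000; hedge Δ=0.0000, bond B=0.0000.
  t=3,j=2: stock 45.2866 → up 62.4956 (V=15.5556), down 37.1350 (V=0.0000). Price 10.1206; hedge Δ=0.6134, bond B=-17.6572.
  t=3,j=3: stock 76.2141 → up 105.1754 (V=58.2354), down 62.4956 (V=15.5556). Price 39.8265; hedge Δ=1.0000, bond B=-36.3876.
  t=2,j=0: stock 19.4996 → up 26.9094 (V=0.0000), down 15.9897 (V=0.0000). Price 0.0000; hedge Δ=0.0000, bond B=0.0000.
  t=2,j=1: stock 32.8164 → up 45.2866 (V=10.1206), down 26.9094 (V=0.0000). Price 6.5845; hedge Δ=0.5507, bond B=-11.4879.
  t=2,j=2: stock 55.2276 → up 76.2141 (V=39.8265), down 45.2866 (V=10.1206). Price 27.1723; hedge Δ=0.9605, bond B=-25.8739.
  t=1,j=0: stock 23.7800 → up 32.8164 (V=6.5845), down 19.4996 (V=0.0000). Price 4.2840; hedge Δ=0.4945, bond B=-7.4741.
  t=1,j=1: stock 40.0200 → up 55.2276 (V=27.1723), down 32.8164 (V=6.5845). Price 18.4989; hedge Δ=0.9186, bond B=-18.2650.
  t=0,j=0: stock 29.0000 → up 40.0200 (V=18.4989), down 23.7800 (V=4.2840). Price 12.5693; hedge Δ=0.8753, bond B=-12.8146.
Each (Δ,B) replicates both successor values, so the strategy is self-financing and V0 is arbitrage-free.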